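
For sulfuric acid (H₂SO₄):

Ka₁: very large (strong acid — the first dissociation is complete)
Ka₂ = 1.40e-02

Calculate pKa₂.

pKa₂ = -log(Ka₂) = -log(1.40e-02) = 1.85.

pK_{a2} = 1.85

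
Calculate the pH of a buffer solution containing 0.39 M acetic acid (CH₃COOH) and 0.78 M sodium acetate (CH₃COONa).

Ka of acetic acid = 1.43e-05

pKa = -log(1.43e-05) = 4.84. pH = pKa + log([A⁻]/[HA]) = 4.84 + log(0.78/0.39)

pH = 5.15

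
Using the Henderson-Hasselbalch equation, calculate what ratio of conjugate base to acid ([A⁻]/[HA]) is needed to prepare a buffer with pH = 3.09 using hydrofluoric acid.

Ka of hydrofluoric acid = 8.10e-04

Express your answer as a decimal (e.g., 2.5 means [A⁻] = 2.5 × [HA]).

pKa = -log(8.10e-04) = 3.0915. pH = pKa + log([A⁻]/[HA]), so log([A⁻]/[HA]) = pH − pKa = 3.09 − 3.0915 = -0.0015. [A⁻]/[HA] = 10^(-0.0015) = 0.997

[A⁻]/[HA] = 0.997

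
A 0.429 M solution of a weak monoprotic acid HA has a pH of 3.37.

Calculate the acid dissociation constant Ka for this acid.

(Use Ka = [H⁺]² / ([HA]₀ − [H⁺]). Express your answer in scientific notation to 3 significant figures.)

[H⁺] = 10^(−pH) = 10^(−3.37) = 4.266e-04 M. For HA ⇌ H⁺ + A⁻, Ka = [H⁺][A⁻]/[HA] = [H⁺]² / ([HA]₀ − [H⁺]) = (4.266e-04)² / (0.429 − 4.266e-04) = 4.25e-07.

K_a = 4.25e-07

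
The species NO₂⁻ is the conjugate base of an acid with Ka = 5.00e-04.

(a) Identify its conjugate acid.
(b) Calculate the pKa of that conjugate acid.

(a) The conjugate acid is formed by adding one H⁺ to NO₂⁻, giving HNO₂. (b) pKa = -log(Ka) = -log(5.00e-04) = 3.30.

Conjugate acid: HNO₂; pK_a = 3.30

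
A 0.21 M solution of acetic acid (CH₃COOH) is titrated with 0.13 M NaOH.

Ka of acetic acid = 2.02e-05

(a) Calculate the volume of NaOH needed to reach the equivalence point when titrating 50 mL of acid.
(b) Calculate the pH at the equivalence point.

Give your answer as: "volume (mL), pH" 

moles acid = 0.21 × 50/1000 = 0.0105 mol; V_base = moles/0.13 × 1000 = 80.8 mL. At equivalence only the conjugate base is present: [A⁻] = 0.0105/0.131 = 8.0294e-02 M. Kb = Kw/Ka = 4.95e-10; [OH⁻] = √(Kb × [A⁻]) = 6.3047e-06; pOH = 5.20; pH = 14 - pOH = 8.80.

V = 80.8 mL, pH = 8.80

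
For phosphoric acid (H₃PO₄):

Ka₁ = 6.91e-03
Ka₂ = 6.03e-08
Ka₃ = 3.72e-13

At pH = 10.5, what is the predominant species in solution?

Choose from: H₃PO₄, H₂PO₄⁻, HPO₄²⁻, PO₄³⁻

pKa₁ = 2.16, pKa₂ = 7.22, pKa₃ = 12.43. For a polyprotic acid the predominant species crosses at each pKa: below pKa_n the protonated form dominates, above it the deprotonated form does. At pH = 10.5, the predominant species is HPO₄²⁻.

HPO₄²⁻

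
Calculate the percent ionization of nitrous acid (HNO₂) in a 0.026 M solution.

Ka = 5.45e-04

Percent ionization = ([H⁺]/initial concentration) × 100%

Using Ka equilibrium: x² + Ka×x - Ka×C = 0. Solving: [H⁺] = 3.5017e-03. Percent = (3.5017e-03/0.026) × 100

Percent ionization = 13.5%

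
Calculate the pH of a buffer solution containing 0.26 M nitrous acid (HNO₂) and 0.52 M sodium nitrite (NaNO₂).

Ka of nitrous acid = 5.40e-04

pKa = -log(5.40e-04) = 3.27. pH = pKa + log([A⁻]/[HA]) = 3.27 + log(0.52/0.26)

pH = 3.57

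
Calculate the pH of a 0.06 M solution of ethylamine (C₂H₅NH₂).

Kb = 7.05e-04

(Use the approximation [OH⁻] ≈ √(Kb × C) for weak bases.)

[OH⁻] = √(Kb × C) = √(7.05e-04 × 0.06) = 6.5038e-03. pOH = 2.19, pH = 14 - pOH

pH = 11.81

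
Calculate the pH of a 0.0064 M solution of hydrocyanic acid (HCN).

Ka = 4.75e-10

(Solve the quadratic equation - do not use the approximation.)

x² + Ka×x - Ka×C = 0. Using quadratic formula: [H⁺] = 1.7433e-06

pH = 5.76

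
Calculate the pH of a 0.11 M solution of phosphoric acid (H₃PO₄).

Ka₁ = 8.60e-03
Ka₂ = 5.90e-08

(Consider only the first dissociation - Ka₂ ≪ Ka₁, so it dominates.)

First dissociation dominates. From Ka₁ = [H⁺][HA⁻]/[H₂A], x² + Ka₁·x − Ka₁·C = 0 with C = 0.11 M and Ka₁ = 8.60e-03. Solving: [H⁺] = (−Ka₁ + √(Ka₁² + 4·Ka₁·C)) / 2 = 2.6756e-02 M. pH = -log(2.6756e-02) = 1.57.

pH = 1.57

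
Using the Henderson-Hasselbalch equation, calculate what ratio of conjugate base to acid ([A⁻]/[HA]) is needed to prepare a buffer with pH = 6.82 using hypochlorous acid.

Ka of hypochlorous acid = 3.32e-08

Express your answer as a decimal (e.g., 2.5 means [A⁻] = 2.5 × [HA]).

pKa = -log(3.32e-08) = 7.4789. pH = pKa + log([A⁻]/[HA]), so log([A⁻]/[HA]) = pH − pKa = 6.82 − 7.4789 = -0.6589. [A⁻]/[HA] = 10^(-0.6589) = 0.219

[A⁻]/[HA] = 0.219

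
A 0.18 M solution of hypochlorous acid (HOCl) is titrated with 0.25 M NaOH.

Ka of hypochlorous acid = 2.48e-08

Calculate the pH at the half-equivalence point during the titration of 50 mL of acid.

At half-equivalence [HA] = [A⁻], so Henderson-Hasselbalch gives pH = pKa = -log(2.48e-08) = 7.61.

pH = pKa = 7.61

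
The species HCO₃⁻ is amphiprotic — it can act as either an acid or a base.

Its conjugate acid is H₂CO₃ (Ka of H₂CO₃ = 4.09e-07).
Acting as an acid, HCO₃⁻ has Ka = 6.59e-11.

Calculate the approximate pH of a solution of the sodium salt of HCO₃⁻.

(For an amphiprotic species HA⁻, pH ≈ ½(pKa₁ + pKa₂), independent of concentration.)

pKa₁ = -log(4.09e-07) = 6.39; pKa₂ = -log(6.59e-11) = 10.18. For an amphiprotic species, pH ≈ ½(pKa₁ + pKa₂) = ½(6.39 + 10.18) = 8.28.

pH = 8.28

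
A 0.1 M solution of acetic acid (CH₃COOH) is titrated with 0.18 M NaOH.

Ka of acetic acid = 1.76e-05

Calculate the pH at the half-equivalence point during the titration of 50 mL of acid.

At half-equivalence [HA] = [A⁻], so Henderson-Hasselbalch gives pH = pKa = -log(1.76e-05) = 4.75.

pH = pKa = 4.75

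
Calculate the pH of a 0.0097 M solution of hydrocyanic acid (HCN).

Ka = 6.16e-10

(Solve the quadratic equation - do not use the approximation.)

x² + Ka×x - Ka×C = 0. Using quadratic formula: [H⁺] = 2.4441e-06

pH = 5.61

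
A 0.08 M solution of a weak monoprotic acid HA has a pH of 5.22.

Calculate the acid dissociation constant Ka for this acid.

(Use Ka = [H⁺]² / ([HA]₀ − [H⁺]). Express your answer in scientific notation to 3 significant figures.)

[H⁺] = 10^(−pH) = 10^(−5.22) = 6.026e-06 M. For HA ⇌ H⁺ + A⁻, Ka = [H⁺][A⁻]/[HA] = [H⁺]² / ([HA]₀ − [H⁺]) = (6.026e-06)² / (0.08 − 6.026e-06) = 4.54e-10.

K_a = 4.54e-10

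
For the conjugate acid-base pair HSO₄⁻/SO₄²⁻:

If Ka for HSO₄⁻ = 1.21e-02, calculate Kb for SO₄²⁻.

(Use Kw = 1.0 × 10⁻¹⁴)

For a conjugate pair Ka × Kb = Kw, so Kb = Kw/Ka = 1.0 × 10⁻¹⁴ / 1.21e-02 = 8.26e-13.

K_b = 8.26e-13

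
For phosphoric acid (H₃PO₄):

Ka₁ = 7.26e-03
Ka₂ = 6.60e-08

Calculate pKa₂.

pKa₂ = -log(Ka₂) = -log(6.60e-08) = 7.18.

pK_{a2} = 7.18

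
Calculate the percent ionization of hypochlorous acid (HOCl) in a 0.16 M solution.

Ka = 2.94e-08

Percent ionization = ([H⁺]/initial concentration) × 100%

Using Ka equilibrium: x² + Ka×x - Ka×C = 0. Solving: [H⁺] = 6.8571e-05. Percent = (6.8571e-05/0.16) × 100

Percent ionization = 0.0429%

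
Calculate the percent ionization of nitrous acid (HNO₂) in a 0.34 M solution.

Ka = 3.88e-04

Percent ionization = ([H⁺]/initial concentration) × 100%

Using Ka equilibrium: x² + Ka×x - Ka×C = 0. Solving: [H⁺] = 1.1293e-02. Percent = (1.1293e-02/0.34) × 100

Percent ionization = 3.32%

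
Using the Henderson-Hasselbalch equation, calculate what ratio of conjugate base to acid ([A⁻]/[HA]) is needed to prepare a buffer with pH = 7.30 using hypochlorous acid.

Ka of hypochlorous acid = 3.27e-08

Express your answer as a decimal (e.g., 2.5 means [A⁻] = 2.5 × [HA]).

pKa = -log(3.27e-08) = 7.4855. pH = pKa + log([A⁻]/[HA]), so log([A⁻]/[HA]) = pH − pKa = 7.30 − 7.4855 = -0.1855. [A⁻]/[HA] = 10^(-0.1855) = 0.652

[A⁻]/[HA] = 0.652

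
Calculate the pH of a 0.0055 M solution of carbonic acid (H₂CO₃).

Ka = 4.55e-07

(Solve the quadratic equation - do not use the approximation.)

x² + Ka×x - Ka×C = 0. Using quadratic formula: [H⁺] = 4.9798e-05

pH = 4.30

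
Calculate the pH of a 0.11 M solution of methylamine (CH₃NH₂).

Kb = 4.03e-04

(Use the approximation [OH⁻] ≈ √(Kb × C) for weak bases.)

[OH⁻] = √(Kb × C) = √(4.03e-04 × 0.11) = 6.6581e-03. pOH = 2.18, pH = 14 - pOH

pH = 11.82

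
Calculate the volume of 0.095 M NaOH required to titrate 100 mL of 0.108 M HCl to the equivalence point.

At equivalence: moles acid = moles base. moles HCl = 0.108 × 100/1000 = 0.0108 mol. V_base = moles / 0.095 × 1000 = 113.7 mL.

V_{base} = 113.7 mL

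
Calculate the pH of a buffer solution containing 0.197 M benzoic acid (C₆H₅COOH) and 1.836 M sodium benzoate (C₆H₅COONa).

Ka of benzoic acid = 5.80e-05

pKa = -log(5.80e-05) = 4.24. pH = pKa + log([A⁻]/[HA]) = 4.24 + log(1.836/0.197)

pH = 5.21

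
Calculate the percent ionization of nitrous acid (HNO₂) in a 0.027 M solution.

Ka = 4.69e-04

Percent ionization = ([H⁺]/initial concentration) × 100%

Using Ka equilibrium: x² + Ka×x - Ka×C = 0. Solving: [H⁺] = 3.3317e-03. Percent = (3.3317e-03/0.027) × 100

Percent ionization = 12.3%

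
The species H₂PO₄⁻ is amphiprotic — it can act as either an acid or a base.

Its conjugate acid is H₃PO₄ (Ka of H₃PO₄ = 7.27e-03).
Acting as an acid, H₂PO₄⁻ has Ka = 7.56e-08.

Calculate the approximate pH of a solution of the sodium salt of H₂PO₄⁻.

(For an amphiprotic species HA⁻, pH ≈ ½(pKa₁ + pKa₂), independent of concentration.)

pKa₁ = -log(7.27e-03) = 2.14; pKa₂ = -log(7.56e-08) = 7.12. For an amphiprotic species, pH ≈ ½(pKa₁ + pKa₂) = ½(2.14 + 7.12) = 4.63.

pH = 4.63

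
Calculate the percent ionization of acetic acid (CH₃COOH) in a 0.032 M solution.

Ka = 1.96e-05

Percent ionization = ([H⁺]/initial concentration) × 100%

Using Ka equilibrium: x² + Ka×x - Ka×C = 0. Solving: [H⁺] = 7.8222e-04. Percent = (7.8222e-04/0.032) × 100

Percent ionization = 2.44%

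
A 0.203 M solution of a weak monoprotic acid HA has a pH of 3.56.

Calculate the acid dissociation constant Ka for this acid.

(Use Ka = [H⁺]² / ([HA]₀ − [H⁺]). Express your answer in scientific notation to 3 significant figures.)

[H⁺] = 10^(−pH) = 10^(−3.56) = 2.754e-04 M. For HA ⇌ H⁺ + A⁻, Ka = [H⁺][A⁻]/[HA] = [H⁺]² / ([HA]₀ − [H⁺]) = (2.754e-04)² / (0.203 − 2.754e-04) = 3.74e-07.

K_a = 3.74e-07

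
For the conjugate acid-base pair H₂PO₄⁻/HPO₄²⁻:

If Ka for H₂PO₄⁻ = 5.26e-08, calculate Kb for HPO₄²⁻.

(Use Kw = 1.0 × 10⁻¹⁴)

For a conjugate pair Ka × Kb = Kw, so Kb = Kw/Ka = 1.0 × 10⁻¹⁴ / 5.26e-08 = 1.90e-07.

K_b = 1.90e-07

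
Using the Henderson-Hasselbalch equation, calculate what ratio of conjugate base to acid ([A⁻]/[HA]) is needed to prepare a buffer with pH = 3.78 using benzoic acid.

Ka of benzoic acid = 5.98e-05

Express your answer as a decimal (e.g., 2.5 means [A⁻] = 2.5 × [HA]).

pKa = -log(5.98e-05) = 4.2233. pH = pKa + log([A⁻]/[HA]), so log([A⁻]/[HA]) = pH − pKa = 3.78 − 4.2233 = -0.4433. [A⁻]/[HA] = 10^(-0.4433) = 0.360

[A⁻]/[HA] = 0.360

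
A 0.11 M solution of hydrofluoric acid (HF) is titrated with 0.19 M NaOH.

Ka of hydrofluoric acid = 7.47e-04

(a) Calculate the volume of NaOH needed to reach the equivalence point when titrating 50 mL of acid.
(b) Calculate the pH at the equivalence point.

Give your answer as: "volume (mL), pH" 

moles acid = 0.11 × 50/1000 = 0.0055 mol; V_base = moles/0.19 × 1000 = 28.9 mL. At equivalence only the conjugate base is present: [A⁻] = 0.0055/0.079 = 6.9667e-02 M. Kb = Kw/Ka = 1.34e-11; [OH⁻] = √(Kb × [A⁻]) = 9.6572e-07; pOH = 6.02; pH = 14 - pOH = 7.98.

V = 28.9 mL, pH = 7.98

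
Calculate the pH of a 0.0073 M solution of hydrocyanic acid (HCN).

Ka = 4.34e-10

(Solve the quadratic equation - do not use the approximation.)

x² + Ka×x - Ka×C = 0. Using quadratic formula: [H⁺] = 1.7797e-06

pH = 5.75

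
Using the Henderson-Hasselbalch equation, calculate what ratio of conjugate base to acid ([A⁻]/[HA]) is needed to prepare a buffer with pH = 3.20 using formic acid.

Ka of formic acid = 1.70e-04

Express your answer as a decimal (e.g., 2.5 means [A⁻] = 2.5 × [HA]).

pKa = -log(1.70e-04) = 3.7696. pH = pKa + log([A⁻]/[HA]), so log([A⁻]/[HA]) = pH − pKa = 3.20 − 3.7696 = -0.5696. [A⁻]/[HA] = 10^(-0.5696) = 0.269

[A⁻]/[HA] = 0.269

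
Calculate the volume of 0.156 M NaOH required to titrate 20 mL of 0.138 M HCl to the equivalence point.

At equivalence: moles acid = moles base. moles HCl = 0.138 × 20/1000 = 0.00276 mol. V_base = moles / 0.156 × 1000 = 17.7 mL.

V_{base} = 17.7 mL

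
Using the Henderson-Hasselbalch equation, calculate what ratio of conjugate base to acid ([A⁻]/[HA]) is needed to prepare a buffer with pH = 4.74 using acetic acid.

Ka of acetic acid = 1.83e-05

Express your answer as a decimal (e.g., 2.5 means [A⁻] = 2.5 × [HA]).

pKa = -log(1.83e-05) = 4.7375. pH = pKa + log([A⁻]/[HA]), so log([A⁻]/[HA]) = pH − pKa = 4.74 − 4.7375 = 0.0025. [A⁻]/[HA] = 10^(0.0025) = 1.01

[A⁻]/[HA] = 1.01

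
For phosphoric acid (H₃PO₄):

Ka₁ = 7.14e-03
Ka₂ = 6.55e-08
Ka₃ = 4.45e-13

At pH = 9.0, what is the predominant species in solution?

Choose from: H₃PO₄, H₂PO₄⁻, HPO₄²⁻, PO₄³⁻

pKa₁ = 2.15, pKa₂ = 7.18, pKa₃ = 12.35. For a polyprotic acid the predominant species crosses at each pKa: below pKa_n the protonated form dominates, above it the deprotonated form does. At pH = 9.0, the predominant species is HPO₄²⁻.

HPO₄²⁻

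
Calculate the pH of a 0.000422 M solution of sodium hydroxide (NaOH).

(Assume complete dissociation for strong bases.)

[OH⁻] = 0.000422 M for strong base. pOH = -log[OH⁻] = 3.37, pH = 14 - pOH

pH = 10.63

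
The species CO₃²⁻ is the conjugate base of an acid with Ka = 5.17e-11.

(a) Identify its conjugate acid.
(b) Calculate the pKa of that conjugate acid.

(a) The conjugate acid is formed by adding one H⁺ to CO₃²⁻, giving HCO₃⁻. (b) pKa = -log(Ka) = -log(5.17e-11) = 10.29.

Conjugate acid: HCO₃⁻; pK_a = 10.29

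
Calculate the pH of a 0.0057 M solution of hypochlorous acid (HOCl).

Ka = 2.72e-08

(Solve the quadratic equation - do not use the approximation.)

x² + Ka×x - Ka×C = 0. Using quadratic formula: [H⁺] = 1.2438e-05

pH = 4.91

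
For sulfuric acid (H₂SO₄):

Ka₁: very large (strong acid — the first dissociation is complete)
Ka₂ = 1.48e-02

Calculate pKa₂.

pKa₂ = -log(Ka₂) = -log(1.48e-02) = 1.83.

pK_{a2} = 1.83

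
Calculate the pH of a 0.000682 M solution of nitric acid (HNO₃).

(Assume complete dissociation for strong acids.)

[H⁺] = 0.000682 M for strong acid. pH = -log[H⁺] = -log(0.000682)

pH = 3.17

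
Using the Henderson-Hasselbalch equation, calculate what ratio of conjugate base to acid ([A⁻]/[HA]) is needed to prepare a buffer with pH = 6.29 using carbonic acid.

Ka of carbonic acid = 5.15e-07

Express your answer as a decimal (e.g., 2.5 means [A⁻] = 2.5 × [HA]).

pKa = -log(5.15e-07) = 6.2882. pH = pKa + log([A⁻]/[HA]), so log([A⁻]/[HA]) = pH − pKa = 6.29 − 6.2882 = 0.0018. [A⁻]/[HA] = 10^(0.0018) = 1.00

[A⁻]/[HA] = 1.00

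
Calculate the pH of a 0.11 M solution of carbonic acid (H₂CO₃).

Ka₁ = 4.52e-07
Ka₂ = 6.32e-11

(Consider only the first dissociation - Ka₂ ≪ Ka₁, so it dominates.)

First dissociation dominates. From Ka₁ = [H⁺][HA⁻]/[H₂A], x² + Ka₁·x − Ka₁·C = 0 with C = 0.11 M and Ka₁ = 4.52e-07. Solving: [H⁺] = (−Ka₁ + √(Ka₁² + 4·Ka₁·C)) / 2 = 2.2275e-04 M. pH = -log(2.2275e-04) = 3.65.

pH = 3.65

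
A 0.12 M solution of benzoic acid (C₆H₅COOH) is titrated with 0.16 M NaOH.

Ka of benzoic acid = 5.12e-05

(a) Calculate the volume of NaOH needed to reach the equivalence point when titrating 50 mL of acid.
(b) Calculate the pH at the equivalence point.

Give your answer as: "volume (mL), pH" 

moles acid = 0.12 × 50/1000 = 0.006 mol; V_base = moles/0.16 × 1000 = 37.5 mL. At equivalence only the conjugate base is present: [A⁻] = 0.006/0.087 = 6.8571e-02 M. Kb = Kw/Ka = 1.95e-10; [OH⁻] = √(Kb × [A⁻]) = 3.6596e-06; pOH = 5.44; pH = 14 - pOH = 8.56.

V = 37.5 mL, pH = 8.56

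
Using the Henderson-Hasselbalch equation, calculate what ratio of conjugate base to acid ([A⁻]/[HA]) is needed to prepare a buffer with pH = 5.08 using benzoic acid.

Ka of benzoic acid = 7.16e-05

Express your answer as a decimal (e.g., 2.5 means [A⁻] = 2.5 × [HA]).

pKa = -log(7.16e-05) = 4.1451. pH = pKa + log([A⁻]/[HA]), so log([A⁻]/[HA]) = pH − pKa = 5.08 − 4.1451 = 0.9349. [A⁻]/[HA] = 10^(0.9349) = 8.61

[A⁻]/[HA] = 8.61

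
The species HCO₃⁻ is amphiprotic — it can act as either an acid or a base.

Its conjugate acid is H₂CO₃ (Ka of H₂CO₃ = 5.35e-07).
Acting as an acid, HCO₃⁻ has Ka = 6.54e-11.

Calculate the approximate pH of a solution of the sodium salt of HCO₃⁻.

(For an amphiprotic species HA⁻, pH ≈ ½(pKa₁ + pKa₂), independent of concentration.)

pKa₁ = -log(5.35e-07) = 6.27; pKa₂ = -log(6.54e-11) = 10.18. For an amphiprotic species, pH ≈ ½(pKa₁ + pKa₂) = ½(6.27 + 10.18) = 8.23.

pH = 8.23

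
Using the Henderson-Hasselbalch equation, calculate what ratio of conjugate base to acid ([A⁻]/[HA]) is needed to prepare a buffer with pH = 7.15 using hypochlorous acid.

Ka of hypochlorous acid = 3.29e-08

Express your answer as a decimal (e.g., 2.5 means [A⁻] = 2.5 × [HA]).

pKa = -log(3.29e-08) = 7.4828. pH = pKa + log([A⁻]/[HA]), so log([A⁻]/[HA]) = pH − pKa = 7.15 − 7.4828 = -0.3328. [A⁻]/[HA] = 10^(-0.3328) = 0.465

[A⁻]/[HA] = 0.465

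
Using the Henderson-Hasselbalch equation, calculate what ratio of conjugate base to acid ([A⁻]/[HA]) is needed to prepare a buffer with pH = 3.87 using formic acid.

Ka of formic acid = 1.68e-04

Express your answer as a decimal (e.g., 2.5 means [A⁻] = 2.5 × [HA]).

pKa = -log(1.68e-04) = 3.7747. pH = pKa + log([A⁻]/[HA]), so log([A⁻]/[HA]) = pH − pKa = 3.87 − 3.7747 = 0.0953. [A⁻]/[HA] = 10^(0.0953) = 1.25

[A⁻]/[HA] = 1.25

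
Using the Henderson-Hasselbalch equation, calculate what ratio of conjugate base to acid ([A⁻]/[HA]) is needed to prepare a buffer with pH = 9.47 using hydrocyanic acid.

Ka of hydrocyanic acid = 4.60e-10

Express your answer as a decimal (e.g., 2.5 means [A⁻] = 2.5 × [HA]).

pKa = -log(4.60e-10) = 9.3372. pH = pKa + log([A⁻]/[HA]), so log([A⁻]/[HA]) = pH − pKa = 9.47 − 9.3372 = 0.1328. [A⁻]/[HA] = 10^(0.1328) = 1.36

[A⁻]/[HA] = 1.36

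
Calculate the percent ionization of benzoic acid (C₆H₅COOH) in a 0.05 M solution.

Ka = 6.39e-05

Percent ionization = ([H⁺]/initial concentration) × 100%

Using Ka equilibrium: x² + Ka×x - Ka×C = 0. Solving: [H⁺] = 1.7558e-03. Percent = (1.7558e-03/0.05) × 100

Percent ionization = 3.51%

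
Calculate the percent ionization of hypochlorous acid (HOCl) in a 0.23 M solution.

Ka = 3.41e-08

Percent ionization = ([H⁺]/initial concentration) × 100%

Using Ka equilibrium: x² + Ka×x - Ka×C = 0. Solving: [H⁺] = 8.8544e-05. Percent = (8.8544e-05/0.23) × 100

Percent ionization = 0.0385%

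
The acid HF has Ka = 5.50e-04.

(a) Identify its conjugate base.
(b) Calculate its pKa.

(a) The conjugate base is formed by removing one H⁺ from HF, giving F⁻. (b) pKa = -log(Ka) = -log(5.50e-04) = 3.26.

Conjugate base: F⁻; pK_a = 3.26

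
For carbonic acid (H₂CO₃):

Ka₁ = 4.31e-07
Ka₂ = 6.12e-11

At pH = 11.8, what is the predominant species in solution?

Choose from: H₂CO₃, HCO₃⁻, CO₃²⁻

pKa₁ = 6.37, pKa₂ = 10.21. For a polyprotic acid the predominant species crosses at each pKa: below pKa_n the protonated form dominates, above it the deprotonated form does. At pH = 11.8, the predominant species is CO₃²⁻.

CO₃²⁻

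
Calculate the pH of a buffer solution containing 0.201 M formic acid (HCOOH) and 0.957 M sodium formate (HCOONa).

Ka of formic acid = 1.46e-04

pKa = -log(1.46e-04) = 3.84. pH = pKa + log([A⁻]/[HA]) = 3.84 + log(0.957/0.201)

pH = 4.51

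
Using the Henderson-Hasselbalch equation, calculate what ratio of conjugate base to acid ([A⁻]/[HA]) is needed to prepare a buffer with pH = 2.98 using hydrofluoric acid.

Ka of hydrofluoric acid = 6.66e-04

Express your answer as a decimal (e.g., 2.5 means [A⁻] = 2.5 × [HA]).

pKa = -log(6.66e-04) = 3.1765. pH = pKa + log([A⁻]/[HA]), so log([A⁻]/[HA]) = pH − pKa = 2.98 − 3.1765 = -0.1965. [A⁻]/[HA] = 10^(-0.1965) = 0.636

[A⁻]/[HA] = 0.636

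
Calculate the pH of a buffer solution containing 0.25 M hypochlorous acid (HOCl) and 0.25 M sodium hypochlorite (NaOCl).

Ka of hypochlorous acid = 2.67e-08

pKa = -log(2.67e-08) = 7.57. pH = pKa + log([A⁻]/[HA]) = 7.57 + log(0.25/0.25)

pH = 7.57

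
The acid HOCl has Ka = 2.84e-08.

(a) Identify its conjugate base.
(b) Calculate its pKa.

(a) The conjugate base is formed by removing one H⁺ from HOCl, giving OCl⁻. (b) pKa = -log(Ka) = -log(2.84e-08) = 7.55.

Conjugate base: OCl⁻; pK_a = 7.55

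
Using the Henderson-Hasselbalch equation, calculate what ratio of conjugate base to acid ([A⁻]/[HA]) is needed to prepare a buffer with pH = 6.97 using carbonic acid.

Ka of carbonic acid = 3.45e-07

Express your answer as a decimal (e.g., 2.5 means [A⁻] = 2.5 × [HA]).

pKa = -log(3.45e-07) = 6.4622. pH = pKa + log([A⁻]/[HA]), so log([A⁻]/[HA]) = pH − pKa = 6.97 − 6.4622 = 0.5078. [A⁻]/[HA] = 10^(0.5078) = 3.22

[A⁻]/[HA] = 3.22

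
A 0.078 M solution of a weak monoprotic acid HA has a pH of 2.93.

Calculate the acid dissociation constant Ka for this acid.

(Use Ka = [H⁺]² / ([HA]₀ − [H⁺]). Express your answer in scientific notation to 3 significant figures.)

[H⁺] = 10^(−pH) = 10^(−2.93) = 1.175e-03 M. For HA ⇌ H⁺ + A⁻, Ka = [H⁺][A⁻]/[HA] = [H⁺]² / ([HA]₀ − [H⁺]) = (1.175e-03)² / (0.078 − 1.175e-03) = 1.80e-05.

K_a = 1.80e-05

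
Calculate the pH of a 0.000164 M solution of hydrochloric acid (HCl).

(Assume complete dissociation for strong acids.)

[H⁺] = 0.000164 M for strong acid. pH = -log[H⁺] = -log(0.000164)

pH = 3.79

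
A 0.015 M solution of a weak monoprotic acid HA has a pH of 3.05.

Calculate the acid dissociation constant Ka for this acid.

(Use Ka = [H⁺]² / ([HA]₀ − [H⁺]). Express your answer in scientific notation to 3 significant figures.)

[H⁺] = 10^(−pH) = 10^(−3.05) = 8.913e-04 M. For HA ⇌ H⁺ + A⁻, Ka = [H⁺][A⁻]/[HA] = [H⁺]² / ([HA]₀ − [H⁺]) = (8.913e-04)² / (0.015 − 8.913e-04) = 5.63e-05.

K_a = 5.63e-05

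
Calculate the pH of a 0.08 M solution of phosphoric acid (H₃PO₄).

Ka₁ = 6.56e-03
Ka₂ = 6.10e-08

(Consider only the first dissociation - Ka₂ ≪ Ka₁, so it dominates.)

First dissociation dominates. From Ka₁ = [H⁺][HA⁻]/[H₂A], x² + Ka₁·x − Ka₁·C = 0 with C = 0.08 M and Ka₁ = 6.56e-03. Solving: [H⁺] = (−Ka₁ + √(Ka₁² + 4·Ka₁·C)) / 2 = 1.9862e-02 M. pH = -log(1.9862e-02) = 1.70.

pH = 1.70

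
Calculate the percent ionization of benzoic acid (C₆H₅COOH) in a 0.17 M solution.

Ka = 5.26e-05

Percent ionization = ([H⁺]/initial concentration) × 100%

Using Ka equilibrium: x² + Ka×x - Ka×C = 0. Solving: [H⁺] = 2.9641e-03. Percent = (2.9641e-03/0.17) × 100

Percent ionization = 1.74%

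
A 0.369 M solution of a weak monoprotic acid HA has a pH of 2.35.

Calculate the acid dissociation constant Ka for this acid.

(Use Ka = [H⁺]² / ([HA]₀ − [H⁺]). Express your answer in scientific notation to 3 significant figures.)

[H⁺] = 10^(−pH) = 10^(−2.35) = 4.467e-03 M. For HA ⇌ H⁺ + A⁻, Ka = [H⁺][A⁻]/[HA] = [H⁺]² / ([HA]₀ − [H⁺]) = (4.467e-03)² / (0.369 − 4.467e-03) = 5.47e-05.

K_a = 5.47e-05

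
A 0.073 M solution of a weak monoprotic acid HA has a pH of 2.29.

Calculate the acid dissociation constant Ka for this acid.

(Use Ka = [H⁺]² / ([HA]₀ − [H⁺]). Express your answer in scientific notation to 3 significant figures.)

[H⁺] = 10^(−pH) = 10^(−2.29) = 5.129e-03 M. For HA ⇌ H⁺ + A⁻, Ka = [H⁺][A⁻]/[HA] = [H⁺]² / ([HA]₀ − [H⁺]) = (5.129e-03)² / (0.073 − 5.129e-03) = 3.88e-04.

K_a = 3.88e-04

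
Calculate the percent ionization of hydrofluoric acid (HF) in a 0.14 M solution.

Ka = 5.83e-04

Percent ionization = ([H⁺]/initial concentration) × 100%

Using Ka equilibrium: x² + Ka×x - Ka×C = 0. Solving: [H⁺] = 8.7476e-03. Percent = (8.7476e-03/0.14) × 100

Percent ionization = 6.25%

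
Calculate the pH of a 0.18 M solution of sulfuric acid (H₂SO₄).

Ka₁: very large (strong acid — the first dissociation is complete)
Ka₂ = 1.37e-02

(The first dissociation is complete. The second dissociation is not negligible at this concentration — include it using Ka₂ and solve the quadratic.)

First dissociation is complete: [H⁺]₀ = [HSO₄⁻]₀ = C = 0.18 M. Second dissociation HSO₄⁻ ⇌ H⁺ + SO₄²⁻: let x = [SO₄²⁻]. Ka₂ = (C + x)·x / (C − x) = 1.37e-02 → x² + (C + Ka₂)·x − Ka₂·C = 0 → x² + 0.19370·x − 2.466e-03 = 0. x = (−0.19370 + √(0.19370² + 4 × 2.466e-03)) / 2 = 1.1989e-02 M. [H⁺] = C + x = 0.18 + 1.1989e-02 = 1.9199e-01 M. pH = -log(1.9199e-01) = 0.72.

pH = 0.72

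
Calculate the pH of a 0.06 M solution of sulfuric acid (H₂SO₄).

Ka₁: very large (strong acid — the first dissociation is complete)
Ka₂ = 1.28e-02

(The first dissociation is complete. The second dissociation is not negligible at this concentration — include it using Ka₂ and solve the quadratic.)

First dissociation is complete: [H⁺]₀ = [HSO₄⁻]₀ = C = 0.06 M. Second dissociation HSO₄⁻ ⇌ H⁺ + SO₄²⁻: let x = [SO₄²⁻]. Ka₂ = (C + x)·x / (C − x) = 1.28e-02 → x² + (C + Ka₂)·x − Ka₂·C = 0 → x² + 0.07280·x − 7.680e-04 = 0. x = (−0.07280 + √(0.07280² + 4 × 7.680e-04)) / 2 = 9.3489e-03 M. [H⁺] = C + x = 0.06 + 9.3489e-03 = 6.9349e-02 M. pH = -log(6.9349e-02) = 1.16.

pH = 1.16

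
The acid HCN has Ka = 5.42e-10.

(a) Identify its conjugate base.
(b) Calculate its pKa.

(a) The conjugate base is formed by removing one H⁺ from HCN, giving CN⁻. (b) pKa = -log(Ka) = -log(5.42e-10) = 9.27.

Conjugate base: CN⁻; pK_a = 9.27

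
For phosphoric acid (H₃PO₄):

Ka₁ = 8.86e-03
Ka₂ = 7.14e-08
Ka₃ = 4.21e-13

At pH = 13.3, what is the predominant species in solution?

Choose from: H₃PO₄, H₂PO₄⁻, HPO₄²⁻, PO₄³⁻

pKa₁ = 2.05, pKa₂ = 7.15, pKa₃ = 12.38. For a polyprotic acid the predominant species crosses at each pKa: below pKa_n the protonated form dominates, above it the deprotonated form does. At pH = 13.3, the predominant species is PO₄³⁻.

PO₄³⁻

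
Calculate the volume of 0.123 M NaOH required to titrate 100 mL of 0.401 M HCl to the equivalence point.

At equivalence: moles acid = moles base. moles HCl = 0.401 × 100/1000 = 0.0401 mol. V_base = moles / 0.123 × 1000 = 326.0 mL.

V_{base} = 326.0 mL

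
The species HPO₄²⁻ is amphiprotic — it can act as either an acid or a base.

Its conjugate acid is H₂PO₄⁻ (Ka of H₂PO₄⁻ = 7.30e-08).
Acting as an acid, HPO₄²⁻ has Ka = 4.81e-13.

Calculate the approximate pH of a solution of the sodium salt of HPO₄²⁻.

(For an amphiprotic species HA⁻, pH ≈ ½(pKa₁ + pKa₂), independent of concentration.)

pKa₁ = -log(7.30e-08) = 7.14; pKa₂ = -log(4.81e-13) = 12.32. For an amphiprotic species, pH ≈ ½(pKa₁ + pKa₂) = ½(7.14 + 12.32) = 9.73.

pH = 9.73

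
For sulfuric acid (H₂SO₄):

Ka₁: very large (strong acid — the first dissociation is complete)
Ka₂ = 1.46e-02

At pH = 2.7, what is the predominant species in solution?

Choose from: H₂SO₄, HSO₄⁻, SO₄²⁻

The first dissociation is complete, so H₂SO₄ itself is never the predominant species in water; pKa₂ = -log(1.46e-02) = 1.84. For a polyprotic acid the predominant species crosses at each pKa: below pKa_n the protonated form dominates, above it the deprotonated form does. At pH = 2.7, the predominant species is SO₄²⁻.

SO₄²⁻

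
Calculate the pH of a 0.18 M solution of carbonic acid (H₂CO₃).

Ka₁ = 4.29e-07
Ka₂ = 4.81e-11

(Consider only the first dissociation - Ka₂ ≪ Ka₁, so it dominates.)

First dissociation dominates. From Ka₁ = [H⁺][HA⁻]/[H₂A], x² + Ka₁·x − Ka₁·C = 0 with C = 0.18 M and Ka₁ = 4.29e-07. Solving: [H⁺] = (−Ka₁ + √(Ka₁² + 4·Ka₁·C)) / 2 = 2.7767e-04 M. pH = -log(2.7767e-04) = 3.56.

pH = 3.56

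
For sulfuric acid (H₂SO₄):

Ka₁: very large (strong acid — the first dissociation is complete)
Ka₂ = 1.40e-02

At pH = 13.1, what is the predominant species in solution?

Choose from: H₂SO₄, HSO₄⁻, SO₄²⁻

The first dissociation is complete, so H₂SO₄ itself is never the predominant species in water; pKa₂ = -log(1.40e-02) = 1.85. For a polyprotic acid the predominant species crosses at each pKa: below pKa_n the protonated form dominates, above it the deprotonated form does. At pH = 13.1, the predominant species is SO₄²⁻.

SO₄²⁻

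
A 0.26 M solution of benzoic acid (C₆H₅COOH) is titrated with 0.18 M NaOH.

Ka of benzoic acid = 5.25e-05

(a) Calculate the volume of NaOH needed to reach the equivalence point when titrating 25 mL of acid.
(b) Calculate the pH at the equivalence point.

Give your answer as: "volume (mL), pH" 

moles acid = 0.26 × 25/1000 = 0.0065 mol; V_base = moles/0.18 × 1000 = 36.1 mL. At equivalence only the conjugate base is present: [A⁻] = 0.0065/0.061 = 1.0636e-01 M. Kb = Kw/Ka = 1.90e-10; [OH⁻] = √(Kb × [A⁻]) = 4.5011e-06; pOH = 5.35; pH = 14 - pOH = 8.65.

V = 36.1 mL, pH = 8.65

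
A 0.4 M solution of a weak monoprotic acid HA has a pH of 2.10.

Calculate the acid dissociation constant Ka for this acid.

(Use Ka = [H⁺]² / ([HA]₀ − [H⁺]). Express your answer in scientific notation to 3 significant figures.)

[H⁺] = 10^(−pH) = 10^(−2.10) = 7.943e-03 M. For HA ⇌ H⁺ + A⁻, Ka = [H⁺][A⁻]/[HA] = [H⁺]² / ([HA]₀ − [H⁺]) = (7.943e-03)² / (0.4 − 7.943e-03) = 1.61e-04.

K_a = 1.61e-04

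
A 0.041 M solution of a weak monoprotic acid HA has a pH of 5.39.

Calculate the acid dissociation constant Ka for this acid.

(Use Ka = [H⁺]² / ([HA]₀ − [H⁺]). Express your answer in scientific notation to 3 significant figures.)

[H⁺] = 10^(−pH) = 10^(−5.39) = 4.074e-06 M. For HA ⇌ H⁺ + A⁻, Ka = [H⁺][A⁻]/[HA] = [H⁺]² / ([HA]₀ − [H⁺]) = (4.074e-06)² / (0.041 − 4.074e-06) = 4.05e-10.

K_a = 4.05e-10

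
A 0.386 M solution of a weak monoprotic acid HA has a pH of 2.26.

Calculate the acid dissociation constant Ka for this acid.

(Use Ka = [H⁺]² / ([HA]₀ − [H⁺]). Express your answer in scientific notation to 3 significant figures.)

[H⁺] = 10^(−pH) = 10^(−2.26) = 5.495e-03 M. For HA ⇌ H⁺ + A⁻, Ka = [H⁺][A⁻]/[HA] = [H⁺]² / ([HA]₀ − [H⁺]) = (5.495e-03)² / (0.386 − 5.495e-03) = 7.94e-05.

K_a = 7.94e-05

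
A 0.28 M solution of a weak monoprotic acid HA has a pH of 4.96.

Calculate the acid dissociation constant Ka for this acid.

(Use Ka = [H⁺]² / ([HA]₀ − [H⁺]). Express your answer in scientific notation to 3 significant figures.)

[H⁺] = 10^(−pH) = 10^(−4.96) = 1.096e-05 M. For HA ⇌ H⁺ + A⁻, Ka = [H⁺][A⁻]/[HA] = [H⁺]² / ([HA]₀ − [H⁺]) = (1.096e-05)² / (0.28 − 1.096e-05) = 4.29e-10.

K_a = 4.29e-10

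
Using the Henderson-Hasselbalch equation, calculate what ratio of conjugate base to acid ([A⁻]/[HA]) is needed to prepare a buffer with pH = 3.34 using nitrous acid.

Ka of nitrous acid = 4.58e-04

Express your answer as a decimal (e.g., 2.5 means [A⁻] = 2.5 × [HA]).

pKa = -log(4.58e-04) = 3.3391. pH = pKa + log([A⁻]/[HA]), so log([A⁻]/[HA]) = pH − pKa = 3.34 − 3.3391 = 0.0009. [A⁻]/[HA] = 10^(0.0009) = 1.00

[A⁻]/[HA] = 1.00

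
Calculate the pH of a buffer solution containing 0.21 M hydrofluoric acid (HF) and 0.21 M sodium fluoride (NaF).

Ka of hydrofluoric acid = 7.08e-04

pKa = -log(7.08e-04) = 3.15. pH = pKa + log([A⁻]/[HA]) = 3.15 + log(0.21/0.21)

pH = 3.15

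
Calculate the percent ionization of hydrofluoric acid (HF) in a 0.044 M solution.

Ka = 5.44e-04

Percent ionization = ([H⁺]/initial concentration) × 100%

Using Ka equilibrium: x² + Ka×x - Ka×C = 0. Solving: [H⁺] = 4.6280e-03. Percent = (4.6280e-03/0.044) × 100

Percent ionization = 10.5%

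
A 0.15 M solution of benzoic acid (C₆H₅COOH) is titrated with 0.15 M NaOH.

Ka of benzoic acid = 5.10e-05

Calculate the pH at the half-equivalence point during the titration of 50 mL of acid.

At half-equivalence [HA] = [A⁻], so Henderson-Hasselbalch gives pH = pKa = -log(5.10e-05) = 4.29.

pH = pKa = 4.29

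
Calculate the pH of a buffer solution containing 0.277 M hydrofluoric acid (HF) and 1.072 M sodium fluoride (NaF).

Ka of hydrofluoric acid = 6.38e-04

pKa = -log(6.38e-04) = 3.20. pH = pKa + log([A⁻]/[HA]) = 3.20 + log(1.072/0.277)

pH = 3.78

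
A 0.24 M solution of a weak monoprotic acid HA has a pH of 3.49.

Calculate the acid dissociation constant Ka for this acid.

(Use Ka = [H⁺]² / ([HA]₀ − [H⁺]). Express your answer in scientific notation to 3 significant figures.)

[H⁺] = 10^(−pH) = 10^(−3.49) = 3.236e-04 M. For HA ⇌ H⁺ + A⁻, Ka = [H⁺][A⁻]/[HA] = [H⁺]² / ([HA]₀ − [H⁺]) = (3.236e-04)² / (0.24 − 3.236e-04) = 4.37e-07.

K_a = 4.37e-07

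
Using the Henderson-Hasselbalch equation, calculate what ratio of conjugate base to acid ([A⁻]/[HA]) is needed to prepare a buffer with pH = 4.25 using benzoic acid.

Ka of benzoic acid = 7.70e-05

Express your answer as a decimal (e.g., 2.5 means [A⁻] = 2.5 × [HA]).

pKa = -log(7.70e-05) = 4.1135. pH = pKa + log([A⁻]/[HA]), so log([A⁻]/[HA]) = pH − pKa = 4.25 − 4.1135 = 0.1365. [A⁻]/[HA] = 10^(0.1365) = 1.37

[A⁻]/[HA] = 1.37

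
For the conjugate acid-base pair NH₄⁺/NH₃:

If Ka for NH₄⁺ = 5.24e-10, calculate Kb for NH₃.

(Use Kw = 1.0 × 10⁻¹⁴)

For a conjugate pair Ka × Kb = Kw, so Kb = Kw/Ka = 1.0 × 10⁻¹⁴ / 5.24e-10 = 1.91e-05.

K_b = 1.91e-05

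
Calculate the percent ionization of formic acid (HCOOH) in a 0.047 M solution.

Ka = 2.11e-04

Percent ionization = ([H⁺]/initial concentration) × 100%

Using Ka equilibrium: x² + Ka×x - Ka×C = 0. Solving: [H⁺] = 3.0454e-03. Percent = (3.0454e-03/0.047) × 100

Percent ionization = 6.48%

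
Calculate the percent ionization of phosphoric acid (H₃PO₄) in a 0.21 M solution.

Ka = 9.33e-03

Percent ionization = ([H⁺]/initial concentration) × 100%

Using Ka equilibrium: x² + Ka×x - Ka×C = 0. Solving: [H⁺] = 3.9844e-02. Percent = (3.9844e-02/0.21) × 100

Percent ionization = 19%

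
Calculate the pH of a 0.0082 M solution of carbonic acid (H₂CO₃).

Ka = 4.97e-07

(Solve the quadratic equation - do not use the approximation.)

x² + Ka×x - Ka×C = 0. Using quadratic formula: [H⁺] = 6.3591e-05

pH = 4.20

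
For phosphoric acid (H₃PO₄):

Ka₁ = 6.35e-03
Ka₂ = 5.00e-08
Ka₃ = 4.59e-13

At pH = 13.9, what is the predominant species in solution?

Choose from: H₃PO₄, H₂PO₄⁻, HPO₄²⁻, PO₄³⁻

pKa₁ = 2.20, pKa₂ = 7.30, pKa₃ = 12.34. For a polyprotic acid the predominant species crosses at each pKa: below pKa_n the protonated form dominates, above it the deprotonated form does. At pH = 13.9, the predominant species is PO₄³⁻.

PO₄³⁻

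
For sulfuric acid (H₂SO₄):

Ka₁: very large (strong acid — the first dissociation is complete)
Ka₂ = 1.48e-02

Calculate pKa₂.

pKa₂ = -log(Ka₂) = -log(1.48e-02) = 1.83.

pK_{a2} = 1.83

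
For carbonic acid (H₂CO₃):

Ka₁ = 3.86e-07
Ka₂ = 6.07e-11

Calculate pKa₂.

pKa₂ = -log(Ka₂) = -log(6.07e-11) = 10.22.

pK_{a2} = 10.22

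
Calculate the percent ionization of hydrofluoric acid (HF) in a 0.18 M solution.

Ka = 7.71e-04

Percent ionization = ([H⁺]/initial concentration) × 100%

Using Ka equilibrium: x² + Ka×x - Ka×C = 0. Solving: [H⁺] = 1.1401e-02. Percent = (1.1401e-02/0.18) × 100

Percent ionization = 6.33%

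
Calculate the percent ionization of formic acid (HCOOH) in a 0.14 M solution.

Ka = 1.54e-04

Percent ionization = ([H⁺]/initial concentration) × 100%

Using Ka equilibrium: x² + Ka×x - Ka×C = 0. Solving: [H⁺] = 4.5669e-03. Percent = (4.5669e-03/0.14) × 100

Percent ionization = 3.26%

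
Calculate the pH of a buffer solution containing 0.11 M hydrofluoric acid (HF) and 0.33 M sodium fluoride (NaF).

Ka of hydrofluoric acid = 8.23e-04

pKa = -log(8.23e-04) = 3.08. pH = pKa + log([A⁻]/[HA]) = 3.08 + log(0.33/0.11)

pH = 3.56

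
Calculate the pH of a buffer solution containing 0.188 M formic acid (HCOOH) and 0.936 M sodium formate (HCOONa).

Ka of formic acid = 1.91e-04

pKa = -log(1.91e-04) = 3.72. pH = pKa + log([A⁻]/[HA]) = 3.72 + log(0.936/0.188)

pH = 4.42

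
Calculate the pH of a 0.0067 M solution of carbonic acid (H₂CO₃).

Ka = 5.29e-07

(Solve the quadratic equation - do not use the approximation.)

x² + Ka×x - Ka×C = 0. Using quadratic formula: [H⁺] = 5.9270e-05

pH = 4.23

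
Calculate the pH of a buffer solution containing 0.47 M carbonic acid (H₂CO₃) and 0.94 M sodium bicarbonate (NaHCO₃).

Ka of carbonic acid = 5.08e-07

pKa = -log(5.08e-07) = 6.29. pH = pKa + log([A⁻]/[HA]) = 6.29 + log(0.94/0.47)

pH = 6.60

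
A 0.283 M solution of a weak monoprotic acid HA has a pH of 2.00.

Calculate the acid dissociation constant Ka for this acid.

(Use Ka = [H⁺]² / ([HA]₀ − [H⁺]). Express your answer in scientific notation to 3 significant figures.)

[H⁺] = 10^(−pH) = 10^(−2.00) = 1.000e-02 M. For HA ⇌ H⁺ + A⁻, Ka = [H⁺][A⁻]/[HA] = [H⁺]² / ([HA]₀ − [H⁺]) = (1.000e-02)² / (0.283 − 1.000e-02) = 3.66e-04.

K_a = 3.66e-04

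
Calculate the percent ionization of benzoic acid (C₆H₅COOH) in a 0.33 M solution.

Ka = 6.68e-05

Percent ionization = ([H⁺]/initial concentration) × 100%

Using Ka equilibrium: x² + Ka×x - Ka×C = 0. Solving: [H⁺] = 4.6618e-03. Percent = (4.6618e-03/0.33) × 100

Percent ionization = 1.41%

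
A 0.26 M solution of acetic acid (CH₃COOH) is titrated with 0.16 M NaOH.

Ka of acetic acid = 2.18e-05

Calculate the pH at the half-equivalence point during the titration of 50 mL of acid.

At half-equivalence [HA] = [A⁻], so Henderson-Hasselbalch gives pH = pKa = -log(2.18e-05) = 4.66.

pH = pKa = 4.66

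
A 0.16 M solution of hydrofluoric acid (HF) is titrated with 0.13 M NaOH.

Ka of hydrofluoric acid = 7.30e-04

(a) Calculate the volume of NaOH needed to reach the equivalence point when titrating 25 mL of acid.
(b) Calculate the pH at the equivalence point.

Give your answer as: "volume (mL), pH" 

moles acid = 0.16 × 25/1000 = 0.004 mol; V_base = moles/0.13 × 1000 = 30.8 mL. At equivalence only the conjugate base is present: [A⁻] = 0.004/0.056 = 7.1724e-02 M. Kb = Kw/Ka = 1.37e-11; [OH⁻] = √(Kb × [A⁻]) = 9.9122e-07; pOH = 6.00; pH = 14 - pOH = 8.00.

V = 30.8 mL, pH = 8.00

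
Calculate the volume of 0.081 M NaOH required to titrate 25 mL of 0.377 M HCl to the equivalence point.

At equivalence: moles acid = moles base. moles HCl = 0.377 × 25/1000 = 0.009425 mol. V_base = moles / 0.081 × 1000 = 116.4 mL.

V_{base} = 116.4 mL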